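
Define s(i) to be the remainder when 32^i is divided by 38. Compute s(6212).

36

Computing terms: s(0) = 1,  s(1) = 32,  s(2) = 36,  s(3) = 12,  s(4) = 4,  s(5) = 14,  s(6) = 30,  s(7) = 10,  s(8) = 16,  s(9) = 18,  s(10) = 6,  s(11) = 2,  s(12) = 26,  s(13) = 34,  s(14) = 24,  s(15) = 8,  s(16) = 28,  s(17) = 22,  s(18) = 20,  s(19) = 32.
Since s(19) = s(1) = 32, the sequence is eventually periodic: after a pre-period of length 1 it cycles with period 18.
For i ≥ 1, s(i) depends only on (i - 1) mod 18. (6212 - 1) mod 18 = 1, so s(6212) = s(2) = 36.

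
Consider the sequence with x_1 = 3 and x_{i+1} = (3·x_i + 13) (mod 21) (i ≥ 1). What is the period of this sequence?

6

x_1 = 3,  x_2 = 1,  x_3 = 16,  x_4 = 19,  x_5 = 7,  x_6 = 13,  x_7 = 10,  x_8 = 1.
Since x_8 = x_2 = 1, the sequence is eventually periodic: after a pre-period of length 1 it cycles with period 6.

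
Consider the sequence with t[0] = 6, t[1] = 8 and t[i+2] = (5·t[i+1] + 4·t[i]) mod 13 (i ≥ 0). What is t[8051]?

11

Listing terms: t[0] = 6; t[1] = 8; t[2] = 12; t[3] = 1; t[4] = 1; t[5] = 9; t[6] = 10; t[7] = 8; t[8] = 2; t[9] = 3; t[10] = 10; t[11] = 10; t[12] = 12; t[13] = 9; t[14] = 2; t[15] = 7; t[16] = 4; t[17] = 9; t[18] = 9; t[19] = 3; t[20] = 12; t[21] = 7; t[22] = 5; t[23] = 1; t[24] = 12; t[25] = 12; t[26] = 4; t[27] = 3; t[28] = 5; t[29] = 11; t[30] = 10; t[31] = 3; t[32] = 3; t[33] = 1; t[34] = 4; t[35] = 11; t[36] = 6; t[37] = 9; t[38] = 4; t[39] = 4; t[40] = 10; t[41] = 1; t[42] = 6; t[43] = 8.
The sequence repeats with period 42.
(8051 - 0) mod 42 = 29, so t[8051] = t[29] = 11.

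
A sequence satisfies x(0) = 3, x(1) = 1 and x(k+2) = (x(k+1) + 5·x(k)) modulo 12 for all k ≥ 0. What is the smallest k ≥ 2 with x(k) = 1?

Computing terms: x(0) = 3; x(1) = 1; x(2) = 4; x(3) = 9; x(4) = 5; x(5) = 2; x(6) = 3; x(7) = 1.
Since (x(6), x(7)) = (x(0), x(1)) = (3, 1) (two consecutive terms determine the rest), the sequence is periodic with period 6.
The value 1 next appears (with k ≥ 2) at x(7).

7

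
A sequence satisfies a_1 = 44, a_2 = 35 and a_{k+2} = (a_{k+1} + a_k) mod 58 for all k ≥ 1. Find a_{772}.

6

Listing terms: a_1 = 44, a_2 = 35, a_3 = 21, a_4 = 56, a_5 = 19, a_6 = 17, a_7 = 36, a_8 = 53, a_9 = 31, a_{10} = 26, a_{11} = 57, a_{12} = 25, a_{13} = 24, a_{14} = 49, a_{15} = 15, a_{16} = 6, a_{17} = 21, a_{18} = 27, a_{19} = 48, a_{20} = 17, a_{21} = 7, a_{22} = 24, a_{23} = 31, a_{24} = 55, a_{25} = 28, a_{26} = 25, a_{27} = 53, a_{28} = 20, a_{29} = 15, a_{30} = 35, a_{31} = 50, a_{32} = 27, a_{33} = 19, a_{34} = 46, a_{35} = 7, a_{36} = 53, a_{37} = 2, a_{38} = 55, a_{39} = 57, a_{40} = 54, a_{41} = 53, a_{42} = 49, a_{43} = 44, a_{44} = 35.
The sequence repeats with period 42.
So a_{772} = a_{1 + ((772-1) mod 42)} = a_{16} = 6.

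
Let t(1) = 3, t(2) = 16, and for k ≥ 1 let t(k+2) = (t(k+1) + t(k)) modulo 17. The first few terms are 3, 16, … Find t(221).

t(1) = 3,  t(2) = 16,  t(3) = 2,  t(4) = 1,  t(5) = 3,  t(6) = 4,  t(7) = 7,  t(8) = 11,  t(9) = 1,  t(10) = 12,  t(11) = 13,  t(12) = 8,  t(13) = 4,  t(14) = 12,  t(15) = 16,  t(16) = 11,  t(17) = 10,  t(18) = 4,  t(19) = 14,  t(20) = 1,  t(21) = 15,  t(22) = 16,  t(23) = 14,  t(24) = 13,  t(25) = 10,  t(26) = 6,  t(27) = 16,  t(28) = 5,  t(29) = 4,  t(30) = 9,  t(31) = 13,  t(32) = 5,  t(33) = 1,  t(34) = 6,  t(35) = 7,  t(36) = 13,  t(37) = 3,  t(38) = 16.
Since (t(37), t(38)) = (t(1), t(2)) = (3, 16) (two consecutive terms determine the rest), the sequence is periodic with period 36.
(221 - 1) mod 36 = 4, so t(221) = t(5) = 3.

3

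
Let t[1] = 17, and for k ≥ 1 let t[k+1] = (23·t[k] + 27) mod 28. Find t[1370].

26

We have t[1] = 17,  t[2] = 26,  t[3] = 9,  t[4] = 10,  t[5] = 5,  t[6] = 2,  t[7] = 17.
The sequence repeats with period 6.
(1370 - 1) mod 6 = 1, so t[1370] = t[2] = 26.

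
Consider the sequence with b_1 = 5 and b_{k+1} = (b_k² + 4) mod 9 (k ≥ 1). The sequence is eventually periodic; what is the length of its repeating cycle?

3

We have b_1 = 5; b_2 = 2; b_3 = 8; b_4 = 5.
Since b_4 = b_1 = 5, the sequence is periodic with period 3.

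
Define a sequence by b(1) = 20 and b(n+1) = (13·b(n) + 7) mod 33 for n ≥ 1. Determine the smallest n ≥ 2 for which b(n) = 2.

13

Listing terms: b(1) = 20,  b(2) = 3,  b(3) = 13,  b(4) = 11,  b(5) = 18,  b(6) = 10,  b(7) = 5,  b(8) = 6,  b(9) = 19,  b(10) = 23,  b(11) = 9,  b(12) = 25,  b(13) = 2,  b(14) = 0,  b(15) = 7,  b(16) = 32,  b(17) = 27,  b(18) = 28,  b(19) = 8,  b(20) = 12,  b(21) = 31,  b(22) = 14,  b(23) = 24,  b(24) = 22,  b(25) = 29,  b(26) = 21,  b(27) = 16,  b(28) = 17,  b(29) = 30,  b(30) = 1,  b(31) = 20.
Since b(31) = b(1) = 20, the sequence is periodic with period 30.
The value 2 first appears (with n ≥ 2) at b(13).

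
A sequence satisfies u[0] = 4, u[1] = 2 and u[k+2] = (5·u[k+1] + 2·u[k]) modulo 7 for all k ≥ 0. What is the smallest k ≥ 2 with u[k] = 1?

11

Computing terms: u[0] = 4, u[1] = 2, u[2] = 4, u[3] = 3, u[4] = 2, u[5] = 2, u[6] = 0, u[7] = 4, u[8] = 6, u[9] = 3, u[10] = 6, u[11] = 1, u[12] = 3, u[13] = 3, u[14] = 0, u[15] = 6, u[16] = 2, u[17] = 1, u[18] = 2, u[19] = 5, u[20] = 1, u[21] = 1, u[22] = 0, u[23] = 2, u[24] = 3, u[25] = 5, u[26] = 3, u[27] = 4, u[28] = 5, u[29] = 5, u[30] = 0, u[31] = 3, u[32] = 1, u[33] = 4, u[34] = 1, u[35] = 6, u[36] = 4, u[37] = 4, u[38] = 0, u[39] = 1, u[40] = 5, u[41] = 6, u[42] = 5, u[43] = 2, u[44] = 6, u[45] = 6, u[46] = 0, u[47] = 5, u[48] = 4, u[49] = 2.
The sequence repeats with period 48.
The value 1 first appears (with k ≥ 2) at u[11].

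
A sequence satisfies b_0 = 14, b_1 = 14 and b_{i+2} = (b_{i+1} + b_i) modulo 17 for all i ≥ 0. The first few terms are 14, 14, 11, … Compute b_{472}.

We have b_0 = 14,  b_1 = 14,  b_2 = 11,  b_3 = 8,  b_4 = 2,  b_5 = 10,  b_6 = 12,  b_7 = 5,  b_8 = 0,  b_9 = 5,  b_{10} = 5,  b_{11} = 10,  b_{12} = 15,  b_{13} = 8,  b_{14} = 6,  b_{15} = 14,  b_{16} = 3,  b_{17} = 0,  b_{18} = 3,  b_{19} = 3,  b_{20} = 6,  b_{21} = 9,  b_{22} = 15,  b_{23} = 7,  b_{24} = 5,  b_{25} = 12,  b_{26} = 0,  b_{27} = 12,  b_{28} = 12,  b_{29} = 7,  b_{30} = 2,  b_{31} = 9,  b_{32} = 11,  b_{33} = 3,  b_{34} = 14,  b_{35} = 0,  b_{36} = 14,  b_{37} = 14.
The sequence repeats with period 36.
(472 - 0) mod 36 = 4, so b_{472} = b_4 = 2.

2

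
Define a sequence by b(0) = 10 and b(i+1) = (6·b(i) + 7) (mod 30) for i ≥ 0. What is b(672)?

19

Computing terms: b(0) = 10, b(1) = 7, b(2) = 19, b(3) = 1, b(4) = 13, b(5) = 25, b(6) = 7.
Since b(6) = b(1) = 7, the sequence is eventually periodic: after a pre-period of length 1 it cycles with period 5.
For i ≥ 1, b(i) depends only on (i - 1) mod 5. (672 - 1) mod 5 = 1, so b(672) = b(2) = 19.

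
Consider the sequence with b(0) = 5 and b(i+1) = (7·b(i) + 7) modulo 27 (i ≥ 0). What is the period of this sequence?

Computing terms: b(0) = 5, b(1) = 15, b(2) = 4, b(3) = 8, b(4) = 9, b(5) = 16, b(6) = 11, b(7) = 3, b(8) = 1, b(9) = 14, b(10) = 24, b(11) = 13, b(12) = 17, b(13) = 18, b(14) = 25, b(15) = 20, b(16) = 12, b(17) = 10, b(18) = 23, b(19) = 6, b(20) = 22, b(21) = 26, b(22) = 0, b(23) = 7, b(24) = 2, b(25) = 21, b(26) = 19, b(27) = 5.
The sequence repeats with period 27.

27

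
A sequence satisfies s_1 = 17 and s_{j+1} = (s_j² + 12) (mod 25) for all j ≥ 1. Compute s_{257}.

Listing terms: s_1 = 17, s_2 = 1, s_3 = 13, s_4 = 6, s_5 = 23, s_6 = 16, s_7 = 18, s_8 = 11, s_9 = 8, s_{10} = 1.
Since s_{10} = s_2 = 1, the sequence is eventually periodic: after a pre-period of length 1 it cycles with period 8.
For j ≥ 2, s_j depends only on (j - 2) mod 8. (257 - 2) mod 8 = 7, so s_{257} = s_9 = 8.

8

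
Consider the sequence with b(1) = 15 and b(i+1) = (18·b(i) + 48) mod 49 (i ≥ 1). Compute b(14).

Computing terms: b(1) = 15; b(2) = 24; b(3) = 39; b(4) = 15.
Since b(4) = b(1) = 15, the sequence is periodic with period 3.
So b(14) = b(1 + ((14-1) mod 3)) = b(2) = 24.

24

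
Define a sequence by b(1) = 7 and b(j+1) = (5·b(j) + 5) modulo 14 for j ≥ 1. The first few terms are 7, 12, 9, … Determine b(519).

9

We have b(1) = 7; b(2) = 12; b(3) = 9; b(4) = 8; b(5) = 3; b(6) = 6; b(7) = 7.
The sequence repeats with period 6.
So b(519) = b(1 + ((519-1) mod 6)) = b(3) = 9.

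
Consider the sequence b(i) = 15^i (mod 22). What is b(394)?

Listing terms: b(1) = 15,  b(2) = 5,  b(3) = 9,  b(4) = 3,  b(5) = 1,  b(6) = 15.
Since b(6) = b(1) = 15, the sequence is periodic with period 5.
So b(394) = b(1 + ((394-1) mod 5)) = b(4) = 3.

3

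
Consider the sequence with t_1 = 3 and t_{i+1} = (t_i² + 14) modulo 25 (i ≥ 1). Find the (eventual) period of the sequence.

We have t_1 = 3; t_2 = 23; t_3 = 18; t_4 = 13; t_5 = 8; t_6 = 3.
Since t_6 = t_1 = 3, the sequence is periodic with period 5.

5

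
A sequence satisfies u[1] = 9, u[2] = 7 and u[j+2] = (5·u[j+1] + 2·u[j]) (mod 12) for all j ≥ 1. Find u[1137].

5

We have u[1] = 9, u[2] = 7, u[3] = 5, u[4] = 3, u[5] = 1, u[6] = 11, u[7] = 9, u[8] = 7.
The sequence repeats with period 6.
(1137 - 1) mod 6 = 2, so u[1137] = u[3] = 5.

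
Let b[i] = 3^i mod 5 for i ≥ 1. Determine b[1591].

Listing terms: b[1] = 3,  b[2] = 4,  b[3] = 2,  b[4] = 1,  b[5] = 3.
The sequence repeats with period 4.
(1591 - 1) mod 4 = 2, so b[1591] = b[3] = 2.

2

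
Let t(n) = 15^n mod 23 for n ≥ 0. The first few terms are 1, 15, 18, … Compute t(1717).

15

We have t(0) = 1, t(1) = 15, t(2) = 18, t(3) = 17, t(4) = 2, t(5) = 7, t(6) = 13, t(7) = 11, t(8) = 4, t(9) = 14, t(10) = 3, t(11) = 22, t(12) = 8, t(13) = 5, t(14) = 6, t(15) = 21, t(16) = 16, t(17) = 10, t(18) = 12, t(19) = 19, t(20) = 9, t(21) = 20, t(22) = 1.
The sequence repeats with period 22.
So t(1717) = t(0 + ((1717-0) mod 22)) = t(1) = 15.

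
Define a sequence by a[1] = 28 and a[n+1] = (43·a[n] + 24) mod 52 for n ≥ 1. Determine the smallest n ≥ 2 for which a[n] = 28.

Listing terms: a[1] = 28, a[2] = 32, a[3] = 48, a[4] = 8, a[5] = 4, a[6] = 40, a[7] = 28.
The sequence repeats with period 6.
The value 28 next appears (with n ≥ 2) at a[7].

7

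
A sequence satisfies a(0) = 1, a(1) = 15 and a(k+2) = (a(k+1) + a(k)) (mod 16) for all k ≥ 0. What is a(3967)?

11

We have a(0) = 1,  a(1) = 15,  a(2) = 0,  a(3) = 15,  a(4) = 15,  a(5) = 14,  a(6) = 13,  a(7) = 11,  a(8) = 8,  a(9) = 3,  a(10) = 11,  a(11) = 14,  a(12) = 9,  a(13) = 7,  a(14) = 0,  a(15) = 7,  a(16) = 7,  a(17) = 14,  a(18) = 5,  a(19) = 3,  a(20) = 8,  a(21) = 11,  a(22) = 3,  a(23) = 14,  a(24) = 1,  a(25) = 15.
The sequence repeats with period 24.
So a(3967) = a(0 + ((3967-0) mod 24)) = a(7) = 11.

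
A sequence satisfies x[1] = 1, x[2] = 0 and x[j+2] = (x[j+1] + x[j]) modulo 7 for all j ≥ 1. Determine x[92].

6

x[1] = 1; x[2] = 0; x[3] = 1; x[4] = 1; x[5] = 2; x[6] = 3; x[7] = 5; x[8] = 1; x[9] = 6; x[10] = 0; x[11] = 6; x[12] = 6; x[13] = 5; x[14] = 4; x[15] = 2; x[16] = 6; x[17] = 1; x[18] = 0.
The sequence repeats with period 16.
(92 - 1) mod 16 = 11, so x[92] = x[12] = 6.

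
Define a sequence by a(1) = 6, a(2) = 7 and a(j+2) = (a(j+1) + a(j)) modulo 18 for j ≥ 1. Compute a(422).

11

Listing terms: a(1) = 6,  a(2) = 7,  a(3) = 13,  a(4) = 2,  a(5) = 15,  a(6) = 17,  a(7) = 14,  a(8) = 13,  a(9) = 9,  a(10) = 4,  a(11) = 13,  a(12) = 17,  a(13) = 12,  a(14) = 11,  a(15) = 5,  a(16) = 16,  a(17) = 3,  a(18) = 1,  a(19) = 4,  a(20) = 5,  a(21) = 9,  a(22) = 14,  a(23) = 5,  a(24) = 1,  a(25) = 6,  a(26) = 7.
The sequence repeats with period 24.
So a(422) = a(1 + ((422-1) mod 24)) = a(14) = 11.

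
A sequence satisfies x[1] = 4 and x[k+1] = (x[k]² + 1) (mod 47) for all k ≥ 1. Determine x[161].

43

Listing terms: x[1] = 4, x[2] = 17, x[3] = 8, x[4] = 18, x[5] = 43, x[6] = 17.
Since x[6] = x[2] = 17, the sequence is eventually periodic: after a pre-period of length 1 it cycles with period 4.
For k ≥ 2, x[k] depends only on (k - 2) mod 4. (161 - 2) mod 4 = 3, so x[161] = x[5] = 43.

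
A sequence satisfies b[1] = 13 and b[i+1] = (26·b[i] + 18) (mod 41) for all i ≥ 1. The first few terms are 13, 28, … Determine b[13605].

31

Computing terms: b[1] = 13,  b[2] = 28,  b[3] = 8,  b[4] = 21,  b[5] = 31,  b[6] = 4,  b[7] = 40,  b[8] = 33,  b[9] = 15,  b[10] = 39,  b[11] = 7,  b[12] = 36,  b[13] = 11,  b[14] = 17,  b[15] = 9,  b[16] = 6,  b[17] = 10,  b[18] = 32,  b[19] = 30,  b[20] = 19,  b[21] = 20,  b[22] = 5,  b[23] = 25,  b[24] = 12,  b[25] = 2,  b[26] = 29,  b[27] = 34,  b[28] = 0,  b[29] = 18,  b[30] = 35,  b[31] = 26,  b[32] = 38,  b[33] = 22,  b[34] = 16,  b[35] = 24,  b[36] = 27,  b[37] = 23,  b[38] = 1,  b[39] = 3,  b[40] = 14,  b[41] = 13.
Since b[41] = b[1] = 13, the sequence is periodic with period 40.
So b[13605] = b[1 + ((13605-1) mod 40)] = b[5] = 31.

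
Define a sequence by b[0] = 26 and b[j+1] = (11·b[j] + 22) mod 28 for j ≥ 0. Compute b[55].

0

Listing terms: b[0] = 26,  b[1] = 0,  b[2] = 22,  b[3] = 12,  b[4] = 14,  b[5] = 8,  b[6] = 26.
The sequence repeats with period 6.
So b[55] = b[0 + ((55-0) mod 6)] = b[1] = 0.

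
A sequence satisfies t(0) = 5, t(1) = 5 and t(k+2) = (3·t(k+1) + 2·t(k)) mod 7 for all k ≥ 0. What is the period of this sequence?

48

Computing terms: t(0) = 5,  t(1) = 5,  t(2) = 4,  t(3) = 1,  t(4) = 4,  t(5) = 0,  t(6) = 1,  t(7) = 3,  t(8) = 4,  t(9) = 4,  t(10) = 6,  t(11) = 5,  t(12) = 6,  t(13) = 0,  t(14) = 5,  t(15) = 1,  t(16) = 6,  t(17) = 6,  t(18) = 2,  t(19) = 4,  t(20) = 2,  t(21) = 0,  t(22) = 4,  t(23) = 5,  t(24) = 2,  t(25) = 2,  t(26) = 3,  t(27) = 6,  t(28) = 3,  t(29) = 0,  t(30) = 6,  t(31) = 4,  t(32) = 3,  t(33) = 3,  t(34) = 1,  t(35) = 2,  t(36) = 1,  t(37) = 0,  t(38) = 2,  t(39) = 6,  t(40) = 1,  t(41) = 1,  t(42) = 5,  t(43) = 3,  t(44) = 5,  t(45) = 0,  t(46) = 3,  t(47) = 2,  t(48) = 5,  t(49) = 5.
Since (t(48), t(49)) = (t(0), t(1)) = (5, 5) (two consecutive terms determine the rest), the sequence is periodic with period 48.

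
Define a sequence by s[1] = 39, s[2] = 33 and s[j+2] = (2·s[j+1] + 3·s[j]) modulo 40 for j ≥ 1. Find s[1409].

Computing terms: s[1] = 39, s[2] = 33, s[3] = 23, s[4] = 25, s[5] = 39, s[6] = 33.
Since (s[5], s[6]) = (s[1], s[2]) = (39, 33) (two consecutive terms determine the rest), the sequence is periodic with period 4.
(1409 - 1) mod 4 = 0, so s[1409] = s[1] = 39.

39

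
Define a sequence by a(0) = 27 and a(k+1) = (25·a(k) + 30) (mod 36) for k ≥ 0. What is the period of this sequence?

Listing terms: a(0) = 27,  a(1) = 21,  a(2) = 15,  a(3) = 9,  a(4) = 3,  a(5) = 33,  a(6) = 27.
Since a(6) = a(0) = 27, the sequence is periodic with period 6.

6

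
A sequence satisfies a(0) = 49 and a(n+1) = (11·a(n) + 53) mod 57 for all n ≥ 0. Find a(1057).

We have a(0) = 49; a(1) = 22; a(2) = 10; a(3) = 49.
Since a(3) = a(0) = 49, the sequence is periodic with period 3.
(1057 - 0) mod 3 = 1, so a(1057) = a(1) = 22.

22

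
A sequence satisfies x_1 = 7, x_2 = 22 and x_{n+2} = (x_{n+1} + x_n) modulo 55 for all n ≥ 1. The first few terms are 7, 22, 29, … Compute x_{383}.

29

Listing terms: x_1 = 7, x_2 = 22, x_3 = 29, x_4 = 51, x_5 = 25, x_6 = 21, x_7 = 46, x_8 = 12, x_9 = 3, x_{10} = 15, x_{11} = 18, x_{12} = 33, x_{13} = 51, x_{14} = 29, x_{15} = 25, x_{16} = 54, x_{17} = 24, x_{18} = 23, x_{19} = 47, x_{20} = 15, x_{21} = 7, x_{22} = 22.
The sequence repeats with period 20.
(383 - 1) mod 20 = 2, so x_{383} = x_3 = 29.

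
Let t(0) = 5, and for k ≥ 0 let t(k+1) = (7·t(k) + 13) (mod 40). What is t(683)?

t(0) = 5, t(1) = 8, t(2) = 29, t(3) = 16, t(4) = 5.
Since t(4) = t(0) = 5, the sequence is periodic with period 4.
So t(683) = t(0 + ((683-0) mod 4)) = t(3) = 16.

16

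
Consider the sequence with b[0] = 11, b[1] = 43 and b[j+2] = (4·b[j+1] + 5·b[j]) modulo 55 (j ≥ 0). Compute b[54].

17

b[0] = 11; b[1] = 43; b[2] = 7; b[3] = 23; b[4] = 17; b[5] = 18; b[6] = 47; b[7] = 3; b[8] = 27; b[9] = 13; b[10] = 22; b[11] = 43; b[12] = 7.
Since (b[11], b[12]) = (b[1], b[2]) = (43, 7) (two consecutive terms determine the rest), the sequence is eventually periodic: after a pre-period of length 1 it cycles with period 10.
For j ≥ 1, b[j] depends only on (j - 1) mod 10. (54 - 1) mod 10 = 3, so b[54] = b[4] = 17.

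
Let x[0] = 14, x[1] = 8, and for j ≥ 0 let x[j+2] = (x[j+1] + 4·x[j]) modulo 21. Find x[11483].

We have x[0] = 14; x[1] = 8; x[2] = 1; x[3] = 12; x[4] = 16; x[5] = 1; x[6] = 2; x[7] = 6; x[8] = 14; x[9] = 17; x[10] = 10; x[11] = 15; x[12] = 13; x[13] = 10; x[14] = 20; x[15] = 18; x[16] = 14; x[17] = 2; x[18] = 16; x[19] = 3; x[20] = 4; x[21] = 16; x[22] = 11; x[23] = 12; x[24] = 14; x[25] = 20; x[26] = 13; x[27] = 9; x[28] = 19; x[29] = 13; x[30] = 5; x[31] = 15; x[32] = 14; x[33] = 11; x[34] = 4; x[35] = 6; x[36] = 1; x[37] = 4; x[38] = 8; x[39] = 3; x[40] = 14; x[41] = 5; x[42] = 19; x[43] = 18; x[44] = 10; x[45] = 19; x[46] = 17; x[47] = 9; x[48] = 14; x[49] = 8.
The sequence repeats with period 48.
So x[11483] = x[0 + ((11483-0) mod 48)] = x[11] = 15.

15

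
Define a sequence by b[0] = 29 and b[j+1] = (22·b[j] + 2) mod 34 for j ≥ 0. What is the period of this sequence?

b[0] = 29, b[1] = 28, b[2] = 6, b[3] = 32, b[4] = 26, b[5] = 30, b[6] = 16, b[7] = 14, b[8] = 4, b[9] = 22, b[10] = 10, b[11] = 18, b[12] = 24, b[13] = 20, b[14] = 0, b[15] = 2, b[16] = 12, b[17] = 28.
Since b[17] = b[1] = 28, the sequence is eventually periodic: after a pre-period of length 1 it cycles with period 16.

16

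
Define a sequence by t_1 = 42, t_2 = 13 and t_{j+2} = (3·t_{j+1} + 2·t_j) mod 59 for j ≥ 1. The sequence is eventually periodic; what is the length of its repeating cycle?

Listing terms: t_1 = 42,  t_2 = 13,  t_3 = 5,  t_4 = 41,  t_5 = 15,  t_6 = 9,  t_7 = 57,  t_8 = 12,  t_9 = 32,  t_{10} = 2,  t_{11} = 11,  t_{12} = 37,  t_{13} = 15,  t_{14} = 1,  t_{15} = 33,  t_{16} = 42,  t_{17} = 15,  t_{18} = 11,  t_{19} = 4,  t_{20} = 34,  t_{21} = 51,  t_{22} = 44,  t_{23} = 57,  t_{24} = 23,  t_{25} = 6,  t_{26} = 5,  t_{27} = 27,  t_{28} = 32,  t_{29} = 32,  t_{30} = 42,  t_{31} = 13.
Since (t_{30}, t_{31}) = (t_1, t_2) = (42, 13) (two consecutive terms determine the rest), the sequence is periodic with period 29.

29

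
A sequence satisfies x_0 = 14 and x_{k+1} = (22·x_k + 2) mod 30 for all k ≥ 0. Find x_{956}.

x_0 = 14,  x_1 = 10,  x_2 = 12,  x_3 = 26,  x_4 = 4,  x_5 = 0,  x_6 = 2,  x_7 = 16,  x_8 = 24,  x_9 = 20,  x_{10} = 22,  x_{11} = 6,  x_{12} = 14.
Since x_{12} = x_0 = 14, the sequence is periodic with period 12.
So x_{956} = x_{0 + ((956-0) mod 12)} = x_8 = 24.

24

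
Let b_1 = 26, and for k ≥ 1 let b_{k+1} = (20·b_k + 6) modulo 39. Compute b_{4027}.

11

b_1 = 26, b_2 = 19, b_3 = 35, b_4 = 4, b_5 = 8, b_6 = 10, b_7 = 11, b_8 = 31, b_9 = 2, b_{10} = 7, b_{11} = 29, b_{12} = 1, b_{13} = 26.
The sequence repeats with period 12.
(4027 - 1) mod 12 = 6, so b_{4027} = b_7 = 11.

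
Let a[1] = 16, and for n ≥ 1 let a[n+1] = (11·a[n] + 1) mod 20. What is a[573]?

We have a[1] = 16, a[2] = 17, a[3] = 8, a[4] = 9, a[5] = 0, a[6] = 1, a[7] = 12, a[8] = 13, a[9] = 4, a[10] = 5, a[11] = 16.
Since a[11] = a[1] = 16, the sequence is periodic with period 10.
(573 - 1) mod 10 = 2, so a[573] = a[3] = 8.

8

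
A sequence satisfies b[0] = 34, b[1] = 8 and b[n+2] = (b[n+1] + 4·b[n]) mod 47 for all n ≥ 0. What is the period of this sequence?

46

We have b[0] = 34; b[1] = 8; b[2] = 3; b[3] = 35; b[4] = 0; b[5] = 46; b[6] = 46; b[7] = 42; b[8] = 38; b[9] = 18; b[10] = 29; b[11] = 7; b[12] = 29; b[13] = 10; b[14] = 32; b[15] = 25; b[16] = 12; b[17] = 18; b[18] = 19; b[19] = 44; b[20] = 26; b[21] = 14; b[22] = 24; b[23] = 33; b[24] = 35; b[25] = 26; b[26] = 25; b[27] = 35; b[28] = 41; b[29] = 40; b[30] = 16; b[31] = 35; b[32] = 5; b[33] = 4; b[34] = 24; b[35] = 40; b[36] = 42; b[37] = 14; b[38] = 41; b[39] = 3; b[40] = 26; b[41] = 38; b[42] = 1; b[43] = 12; b[44] = 16; b[45] = 17; b[46] = 34; b[47] = 8.
The sequence repeats with period 46.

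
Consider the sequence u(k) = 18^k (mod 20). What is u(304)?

16

u(0) = 1, u(1) = 18, u(2) = 4, u(3) = 12, u(4) = 16, u(5) = 8, u(6) = 4.
Since u(6) = u(2) = 4, the sequence is eventually periodic: after a pre-period of length 2 it cycles with period 4.
For k ≥ 2, u(k) depends only on (k - 2) mod 4. (304 - 2) mod 4 = 2, so u(304) = u(4) = 16.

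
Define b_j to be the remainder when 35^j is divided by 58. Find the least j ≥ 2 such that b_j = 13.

3

b_1 = 35; b_2 = 7; b_3 = 13; b_4 = 49; b_5 = 33; b_6 = 53; b_7 = 57; b_8 = 23; b_9 = 51; b_{10} = 45; b_{11} = 9; b_{12} = 25; b_{13} = 5; b_{14} = 1; b_{15} = 35.
The sequence repeats with period 14.
The value 13 first appears (with j ≥ 2) at b_3.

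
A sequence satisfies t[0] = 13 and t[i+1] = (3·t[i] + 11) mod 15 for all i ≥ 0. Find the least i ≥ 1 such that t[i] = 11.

Listing terms: t[0] = 13; t[1] = 5; t[2] = 11; t[3] = 14; t[4] = 8; t[5] = 5.
Since t[5] = t[1] = 5, the sequence is eventually periodic: after a pre-period of length 1 it cycles with period 4.
The value 11 first appears (with i ≥ 1) at t[2].

2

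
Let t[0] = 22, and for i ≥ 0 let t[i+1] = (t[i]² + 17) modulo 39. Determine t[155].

0

t[0] = 22, t[1] = 33, t[2] = 14, t[3] = 18, t[4] = 29, t[5] = 0, t[6] = 17, t[7] = 33.
Since t[7] = t[1] = 33, the sequence is eventually periodic: after a pre-period of length 1 it cycles with period 6.
For i ≥ 1, t[i] depends only on (i - 1) mod 6. (155 - 1) mod 6 = 4, so t[155] = t[5] = 0.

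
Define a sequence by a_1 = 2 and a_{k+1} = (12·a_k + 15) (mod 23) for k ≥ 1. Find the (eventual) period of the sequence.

a_1 = 2, a_2 = 16, a_3 = 0, a_4 = 15, a_5 = 11, a_6 = 9, a_7 = 8, a_8 = 19, a_9 = 13, a_{10} = 10, a_{11} = 20, a_{12} = 2.
Since a_{12} = a_1 = 2, the sequence is periodic with period 11.

11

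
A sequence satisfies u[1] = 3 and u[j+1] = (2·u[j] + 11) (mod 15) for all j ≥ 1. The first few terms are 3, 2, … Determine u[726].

2

We have u[1] = 3; u[2] = 2; u[3] = 0; u[4] = 11; u[5] = 3.
Since u[5] = u[1] = 3, the sequence is periodic with period 4.
So u[726] = u[1 + ((726-1) mod 4)] = u[2] = 2.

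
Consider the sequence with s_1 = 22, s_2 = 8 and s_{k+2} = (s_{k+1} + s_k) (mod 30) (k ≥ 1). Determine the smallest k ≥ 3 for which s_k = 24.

Listing terms: s_1 = 22; s_2 = 8; s_3 = 0; s_4 = 8; s_5 = 8; s_6 = 16; s_7 = 24; s_8 = 10; s_9 = 4; s_{10} = 14; s_{11} = 18; s_{12} = 2; s_{13} = 20; s_{14} = 22; s_{15} = 12; s_{16} = 4; s_{17} = 16; s_{18} = 20; s_{19} = 6; s_{20} = 26; s_{21} = 2; s_{22} = 28; s_{23} = 0; s_{24} = 28; s_{25} = 28; s_{26} = 26; s_{27} = 24; s_{28} = 20; s_{29} = 14; s_{30} = 4; s_{31} = 18; s_{32} = 22; s_{33} = 10; s_{34} = 2; s_{35} = 12; s_{36} = 14; s_{37} = 26; s_{38} = 10; s_{39} = 6; s_{40} = 16; s_{41} = 22; s_{42} = 8.
Since (s_{41}, s_{42}) = (s_1, s_2) = (22, 8) (two consecutive terms determine the rest), the sequence is periodic with period 40.
The value 24 first appears (with k ≥ 3) at s_7.

7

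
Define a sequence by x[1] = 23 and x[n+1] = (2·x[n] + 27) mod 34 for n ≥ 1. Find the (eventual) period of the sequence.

8

Computing terms: x[1] = 23,  x[2] = 5,  x[3] = 3,  x[4] = 33,  x[5] = 25,  x[6] = 9,  x[7] = 11,  x[8] = 15,  x[9] = 23.
The sequence repeats with period 8.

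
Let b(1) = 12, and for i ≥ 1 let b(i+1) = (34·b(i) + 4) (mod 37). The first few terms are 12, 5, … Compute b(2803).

0

We have b(1) = 12,  b(2) = 5,  b(3) = 26,  b(4) = 0,  b(5) = 4,  b(6) = 29,  b(7) = 28,  b(8) = 31,  b(9) = 22,  b(10) = 12.
Since b(10) = b(1) = 12, the sequence is periodic with period 9.
(2803 - 1) mod 9 = 3, so b(2803) = b(4) = 0.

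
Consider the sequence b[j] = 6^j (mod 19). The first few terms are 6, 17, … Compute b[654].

Computing terms: b[1] = 6; b[2] = 17; b[3] = 7; b[4] = 4; b[5] = 5; b[6] = 11; b[7] = 9; b[8] = 16; b[9] = 1; b[10] = 6.
The sequence repeats with period 9.
So b[654] = b[1 + ((654-1) mod 9)] = b[6] = 11.

11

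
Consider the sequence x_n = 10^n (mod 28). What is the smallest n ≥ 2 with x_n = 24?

x_1 = 10; x_2 = 16; x_3 = 20; x_4 = 4; x_5 = 12; x_6 = 8; x_7 = 24; x_8 = 16.
Since x_8 = x_2 = 16, the sequence is eventually periodic: after a pre-period of length 1 it cycles with period 6.
The value 24 first appears (with n ≥ 2) at x_7.

7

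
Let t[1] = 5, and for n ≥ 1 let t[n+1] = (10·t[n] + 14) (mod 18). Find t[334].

Listing terms: t[1] = 5; t[2] = 10; t[3] = 6; t[4] = 2; t[5] = 16; t[6] = 12; t[7] = 8; t[8] = 4; t[9] = 0; t[10] = 14; t[11] = 10.
Since t[11] = t[2] = 10, the sequence is eventually periodic: after a pre-period of length 1 it cycles with period 9.
For n ≥ 2, t[n] depends only on (n - 2) mod 9. (334 - 2) mod 9 = 8, so t[334] = t[10] = 14.

14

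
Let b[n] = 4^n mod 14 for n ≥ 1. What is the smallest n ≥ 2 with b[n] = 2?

2

We have b[1] = 4, b[2] = 2, b[3] = 8, b[4] = 4.
Since b[4] = b[1] = 4, the sequence is periodic with period 3.
The value 2 first appears (with n ≥ 2) at b[2].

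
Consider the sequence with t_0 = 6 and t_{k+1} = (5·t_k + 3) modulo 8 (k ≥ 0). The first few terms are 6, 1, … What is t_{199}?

7

Listing terms: t_0 = 6; t_1 = 1; t_2 = 0; t_3 = 3; t_4 = 2; t_5 = 5; t_6 = 4; t_7 = 7; t_8 = 6.
Since t_8 = t_0 = 6, the sequence is periodic with period 8.
So t_{199} = t_{0 + ((199-0) mod 8)} = t_7 = 7.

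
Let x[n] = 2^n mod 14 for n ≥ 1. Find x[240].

8

Computing terms: x[1] = 2; x[2] = 4; x[3] = 8; x[4] = 2.
The sequence repeats with period 3.
So x[240] = x[1 + ((240-1) mod 3)] = x[3] = 8.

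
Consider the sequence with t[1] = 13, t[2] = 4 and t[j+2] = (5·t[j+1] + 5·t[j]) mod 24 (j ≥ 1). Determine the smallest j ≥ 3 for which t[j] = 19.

6

We have t[1] = 13; t[2] = 4; t[3] = 13; t[4] = 13; t[5] = 10; t[6] = 19; t[7] = 1; t[8] = 4; t[9] = 1; t[10] = 1; t[11] = 10; t[12] = 7; t[13] = 13; t[14] = 4.
The sequence repeats with period 12.
The value 19 first appears (with j ≥ 3) at t[6].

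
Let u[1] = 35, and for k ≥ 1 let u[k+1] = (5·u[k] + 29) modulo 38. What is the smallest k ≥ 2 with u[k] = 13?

7

We have u[1] = 35; u[2] = 14; u[3] = 23; u[4] = 30; u[5] = 27; u[6] = 12; u[7] = 13; u[8] = 18; u[9] = 5; u[10] = 16; u[11] = 33; u[12] = 4; u[13] = 11; u[14] = 8; u[15] = 31; u[16] = 32; u[17] = 37; u[18] = 24; u[19] = 35.
Since u[19] = u[1] = 35, the sequence is periodic with period 18.
The value 13 first appears (with k ≥ 2) at u[7].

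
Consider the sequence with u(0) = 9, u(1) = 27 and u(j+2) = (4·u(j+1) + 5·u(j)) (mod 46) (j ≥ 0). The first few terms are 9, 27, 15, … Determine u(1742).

27

Computing terms: u(0) = 9,  u(1) = 27,  u(2) = 15,  u(3) = 11,  u(4) = 27,  u(5) = 25,  u(6) = 5,  u(7) = 7,  u(8) = 7,  u(9) = 17,  u(10) = 11,  u(11) = 37,  u(12) = 19,  u(13) = 31,  u(14) = 35,  u(15) = 19,  u(16) = 21,  u(17) = 41,  u(18) = 39,  u(19) = 39,  u(20) = 29,  u(21) = 35,  u(22) = 9,  u(23) = 27.
Since (u(22), u(23)) = (u(0), u(1)) = (9, 27) (two consecutive terms determine the rest), the sequence is periodic with period 22.
So u(1742) = u(0 + ((1742-0) mod 22)) = u(4) = 27.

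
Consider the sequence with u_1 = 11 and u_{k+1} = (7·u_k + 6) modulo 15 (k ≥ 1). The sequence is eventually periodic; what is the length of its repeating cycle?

We have u_1 = 11, u_2 = 8, u_3 = 2, u_4 = 5, u_5 = 11.
The sequence repeats with period 4.

4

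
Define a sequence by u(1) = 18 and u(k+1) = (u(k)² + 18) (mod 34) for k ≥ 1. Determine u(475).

16

Listing terms: u(1) = 18,  u(2) = 2,  u(3) = 22,  u(4) = 26,  u(5) = 14,  u(6) = 10,  u(7) = 16,  u(8) = 2.
Since u(8) = u(2) = 2, the sequence is eventually periodic: after a pre-period of length 1 it cycles with period 6.
For k ≥ 2, u(k) depends only on (k - 2) mod 6. (475 - 2) mod 6 = 5, so u(475) = u(7) = 16.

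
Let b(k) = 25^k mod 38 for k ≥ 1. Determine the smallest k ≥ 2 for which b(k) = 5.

b(1) = 25; b(2) = 17; b(3) = 7; b(4) = 23; b(5) = 5; b(6) = 11; b(7) = 9; b(8) = 35; b(9) = 1; b(10) = 25.
The sequence repeats with period 9.
The value 5 first appears (with k ≥ 2) at b(5).

5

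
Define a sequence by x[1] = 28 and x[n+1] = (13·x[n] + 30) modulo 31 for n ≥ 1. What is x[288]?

20

x[1] = 28, x[2] = 22, x[3] = 6, x[4] = 15, x[5] = 8, x[6] = 10, x[7] = 5, x[8] = 2, x[9] = 25, x[10] = 14, x[11] = 26, x[12] = 27, x[13] = 9, x[14] = 23, x[15] = 19, x[16] = 29, x[17] = 4, x[18] = 20, x[19] = 11, x[20] = 18, x[21] = 16, x[22] = 21, x[23] = 24, x[24] = 1, x[25] = 12, x[26] = 0, x[27] = 30, x[28] = 17, x[29] = 3, x[30] = 7, x[31] = 28.
The sequence repeats with period 30.
(288 - 1) mod 30 = 17, so x[288] = x[18] = 20.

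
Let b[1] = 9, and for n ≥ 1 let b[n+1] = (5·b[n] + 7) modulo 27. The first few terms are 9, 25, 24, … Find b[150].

Computing terms: b[1] = 9,  b[2] = 25,  b[3] = 24,  b[4] = 19,  b[5] = 21,  b[6] = 4,  b[7] = 0,  b[8] = 7,  b[9] = 15,  b[10] = 1,  b[11] = 12,  b[12] = 13,  b[13] = 18,  b[14] = 16,  b[15] = 6,  b[16] = 10,  b[17] = 3,  b[18] = 22,  b[19] = 9.
Since b[19] = b[1] = 9, the sequence is periodic with period 18.
So b[150] = b[1 + ((150-1) mod 18)] = b[6] = 4.

4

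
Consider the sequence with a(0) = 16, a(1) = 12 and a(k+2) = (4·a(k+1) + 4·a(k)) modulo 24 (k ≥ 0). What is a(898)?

16

Listing terms: a(0) = 16, a(1) = 12, a(2) = 16, a(3) = 16, a(4) = 8, a(5) = 0, a(6) = 8, a(7) = 8, a(8) = 16, a(9) = 0, a(10) = 16, a(11) = 16.
Since (a(10), a(11)) = (a(2), a(3)) = (16, 16) (two consecutive terms determine the rest), the sequence is eventually periodic: after a pre-period of length 2 it cycles with period 8.
For k ≥ 2, a(k) depends only on (k - 2) mod 8. (898 - 2) mod 8 = 0, so a(898) = a(2) = 16.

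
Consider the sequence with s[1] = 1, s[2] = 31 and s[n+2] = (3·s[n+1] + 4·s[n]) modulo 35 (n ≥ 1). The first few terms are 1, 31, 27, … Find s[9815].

23

We have s[1] = 1, s[2] = 31, s[3] = 27, s[4] = 30, s[5] = 23, s[6] = 14, s[7] = 29, s[8] = 3, s[9] = 20, s[10] = 2, s[11] = 16, s[12] = 21, s[13] = 22, s[14] = 10, s[15] = 13, s[16] = 9, s[17] = 9, s[18] = 28, s[19] = 15, s[20] = 17, s[21] = 6, s[22] = 16, s[23] = 2, s[24] = 0, s[25] = 8, s[26] = 24, s[27] = 34, s[28] = 23, s[29] = 30, s[30] = 7, s[31] = 1, s[32] = 31.
The sequence repeats with period 30.
So s[9815] = s[1 + ((9815-1) mod 30)] = s[5] = 23.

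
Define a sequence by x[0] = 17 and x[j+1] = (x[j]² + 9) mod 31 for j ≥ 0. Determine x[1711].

Computing terms: x[0] = 17,  x[1] = 19,  x[2] = 29,  x[3] = 13,  x[4] = 23,  x[5] = 11,  x[6] = 6,  x[7] = 14,  x[8] = 19.
Since x[8] = x[1] = 19, the sequence is eventually periodic: after a pre-period of length 1 it cycles with period 7.
For j ≥ 1, x[j] depends only on (j - 1) mod 7. (1711 - 1) mod 7 = 2, so x[1711] = x[3] = 13.

13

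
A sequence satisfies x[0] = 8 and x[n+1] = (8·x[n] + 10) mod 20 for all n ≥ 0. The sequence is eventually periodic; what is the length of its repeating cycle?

4

We have x[0] = 8,  x[1] = 14,  x[2] = 2,  x[3] = 6,  x[4] = 18,  x[5] = 14.
Since x[5] = x[1] = 14, the sequence is eventually periodic: after a pre-period of length 1 it cycles with period 4.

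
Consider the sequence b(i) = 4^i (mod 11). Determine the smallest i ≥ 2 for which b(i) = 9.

We have b(1) = 4; b(2) = 5; b(3) = 9; b(4) = 3; b(5) = 1; b(6) = 4.
Since b(6) = b(1) = 4, the sequence is periodic with period 5.
The value 9 first appears (with i ≥ 2) at b(3).

3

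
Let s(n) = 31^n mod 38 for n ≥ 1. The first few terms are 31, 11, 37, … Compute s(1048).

s(1) = 31, s(2) = 11, s(3) = 37, s(4) = 7, s(5) = 27, s(6) = 1, s(7) = 31.
Since s(7) = s(1) = 31, the sequence is periodic with period 6.
So s(1048) = s(1 + ((1048-1) mod 6)) = s(4) = 7.

7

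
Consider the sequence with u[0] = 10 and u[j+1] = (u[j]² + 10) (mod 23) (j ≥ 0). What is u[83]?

16

u[0] = 10, u[1] = 18, u[2] = 12, u[3] = 16, u[4] = 13, u[5] = 18.
Since u[5] = u[1] = 18, the sequence is eventually periodic: after a pre-period of length 1 it cycles with period 4.
For j ≥ 1, u[j] depends only on (j - 1) mod 4. (83 - 1) mod 4 = 2, so u[83] = u[3] = 16.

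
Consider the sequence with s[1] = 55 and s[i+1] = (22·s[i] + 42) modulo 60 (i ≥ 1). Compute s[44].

34

s[1] = 55,  s[2] = 52,  s[3] = 46,  s[4] = 34,  s[5] = 10,  s[6] = 22,  s[7] = 46.
Since s[7] = s[3] = 46, the sequence is eventually periodic: after a pre-period of length 2 it cycles with period 4.
For i ≥ 3, s[i] depends only on (i - 3) mod 4. (44 - 3) mod 4 = 1, so s[44] = s[4] = 34.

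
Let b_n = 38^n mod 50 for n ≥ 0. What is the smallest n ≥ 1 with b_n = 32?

Computing terms: b_0 = 1; b_1 = 38; b_2 = 44; b_3 = 22; b_4 = 36; b_5 = 18; b_6 = 34; b_7 = 42; b_8 = 46; b_9 = 48; b_{10} = 24; b_{11} = 12; b_{12} = 6; b_{13} = 28; b_{14} = 14; b_{15} = 32; b_{16} = 16; b_{17} = 8; b_{18} = 4; b_{19} = 2; b_{20} = 26; b_{21} = 38.
Since b_{21} = b_1 = 38, the sequence is eventually periodic: after a pre-period of length 1 it cycles with period 20.
The value 32 first appears (with n ≥ 1) at b_{15}.

15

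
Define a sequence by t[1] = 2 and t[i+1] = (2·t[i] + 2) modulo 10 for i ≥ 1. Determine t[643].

4

Computing terms: t[1] = 2,  t[2] = 6,  t[3] = 4,  t[4] = 0,  t[5] = 2.
The sequence repeats with period 4.
So t[643] = t[1 + ((643-1) mod 4)] = t[3] = 4.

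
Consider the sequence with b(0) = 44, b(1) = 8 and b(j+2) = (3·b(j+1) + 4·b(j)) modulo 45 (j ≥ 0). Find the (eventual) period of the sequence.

Computing terms: b(0) = 44,  b(1) = 8,  b(2) = 20,  b(3) = 2,  b(4) = 41,  b(5) = 41,  b(6) = 17,  b(7) = 35,  b(8) = 38,  b(9) = 29,  b(10) = 14,  b(11) = 23,  b(12) = 35,  b(13) = 17,  b(14) = 11,  b(15) = 11,  b(16) = 32,  b(17) = 5,  b(18) = 8,  b(19) = 44,  b(20) = 29,  b(21) = 38,  b(22) = 5,  b(23) = 32,  b(24) = 26,  b(25) = 26,  b(26) = 2,  b(27) = 20,  b(28) = 23,  b(29) = 14,  b(30) = 44,  b(31) = 8.
Since (b(30), b(31)) = (b(0), b(1)) = (44, 8) (two consecutive terms determine the rest), the sequence is periodic with period 30.

30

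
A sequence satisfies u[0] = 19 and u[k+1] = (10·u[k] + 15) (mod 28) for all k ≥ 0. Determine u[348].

u[0] = 19, u[1] = 9, u[2] = 21, u[3] = 1, u[4] = 25, u[5] = 13, u[6] = 5, u[7] = 9.
Since u[7] = u[1] = 9, the sequence is eventually periodic: after a pre-period of length 1 it cycles with period 6.
For k ≥ 1, u[k] depends only on (k - 1) mod 6. (348 - 1) mod 6 = 5, so u[348] = u[6] = 5.

5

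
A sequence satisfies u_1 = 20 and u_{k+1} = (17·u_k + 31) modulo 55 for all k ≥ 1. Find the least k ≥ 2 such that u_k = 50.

u_1 = 20, u_2 = 41, u_3 = 13, u_4 = 32, u_5 = 25, u_6 = 16, u_7 = 28, u_8 = 12, u_9 = 15, u_{10} = 11, u_{11} = 53, u_{12} = 52, u_{13} = 35, u_{14} = 21, u_{15} = 3, u_{16} = 27, u_{17} = 50, u_{18} = 1, u_{19} = 48, u_{20} = 22, u_{21} = 20.
The sequence repeats with period 20.
The value 50 first appears (with k ≥ 2) at u_{17}.

17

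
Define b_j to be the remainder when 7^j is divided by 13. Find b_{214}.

4

Listing terms: b_0 = 1; b_1 = 7; b_2 = 10; b_3 = 5; b_4 = 9; b_5 = 11; b_6 = 12; b_7 = 6; b_8 = 3; b_9 = 8; b_{10} = 4; b_{11} = 2; b_{12} = 1.
Since b_{12} = b_0 = 1, the sequence is periodic with period 12.
So b_{214} = b_{0 + ((214-0) mod 12)} = b_{10} = 4.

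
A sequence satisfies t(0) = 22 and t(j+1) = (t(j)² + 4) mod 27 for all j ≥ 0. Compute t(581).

17

We have t(0) = 22, t(1) = 2, t(2) = 8, t(3) = 14, t(4) = 11, t(5) = 17, t(6) = 23, t(7) = 20, t(8) = 26, t(9) = 5, t(10) = 2.
Since t(10) = t(1) = 2, the sequence is eventually periodic: after a pre-period of length 1 it cycles with period 9.
For j ≥ 1, t(j) depends only on (j - 1) mod 9. (581 - 1) mod 9 = 4, so t(581) = t(5) = 17.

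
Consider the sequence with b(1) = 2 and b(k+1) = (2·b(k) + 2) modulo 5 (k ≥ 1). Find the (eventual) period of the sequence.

4

b(1) = 2; b(2) = 1; b(3) = 4; b(4) = 0; b(5) = 2.
Since b(5) = b(1) = 2, the sequence is periodic with period 4.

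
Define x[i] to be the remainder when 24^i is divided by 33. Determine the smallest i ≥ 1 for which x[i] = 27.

Computing terms: x[0] = 1, x[1] = 24, x[2] = 15, x[3] = 30, x[4] = 27, x[5] = 21, x[6] = 9, x[7] = 18, x[8] = 3, x[9] = 6, x[10] = 12, x[11] = 24.
Since x[11] = x[1] = 24, the sequence is eventually periodic: after a pre-period of length 1 it cycles with period 10.
The value 27 first appears (with i ≥ 1) at x[4].

4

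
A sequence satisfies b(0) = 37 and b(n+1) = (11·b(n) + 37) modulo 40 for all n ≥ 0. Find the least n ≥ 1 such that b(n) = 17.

10

b(0) = 37; b(1) = 4; b(2) = 1; b(3) = 8; b(4) = 5; b(5) = 12; b(6) = 9; b(7) = 16; b(8) = 13; b(9) = 20; b(10) = 17; b(11) = 24; b(12) = 21; b(13) = 28; b(14) = 25; b(15) = 32; b(16) = 29; b(17) = 36; b(18) = 33; b(19) = 0; b(20) = 37.
Since b(20) = b(0) = 37, the sequence is periodic with period 20.
The value 17 first appears (with n ≥ 1) at b(10).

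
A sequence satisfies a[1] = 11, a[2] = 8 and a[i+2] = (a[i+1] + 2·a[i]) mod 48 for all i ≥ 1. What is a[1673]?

10

a[1] = 11, a[2] = 8, a[3] = 30, a[4] = 46, a[5] = 10, a[6] = 6, a[7] = 26, a[8] = 38, a[9] = 42, a[10] = 22, a[11] = 10, a[12] = 6.
Since (a[11], a[12]) = (a[5], a[6]) = (10, 6) (two consecutive terms determine the rest), the sequence is eventually periodic: after a pre-period of length 4 it cycles with period 6.
For i ≥ 5, a[i] depends only on (i - 5) mod 6. (1673 - 5) mod 6 = 0, so a[1673] = a[5] = 10.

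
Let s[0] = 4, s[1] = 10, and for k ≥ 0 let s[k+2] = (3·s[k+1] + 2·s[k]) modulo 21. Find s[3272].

s[0] = 4, s[1] = 10, s[2] = 17, s[3] = 8, s[4] = 16, s[5] = 1, s[6] = 14, s[7] = 2, s[8] = 13, s[9] = 1, s[10] = 8, s[11] = 5, s[12] = 10, s[13] = 19, s[14] = 14, s[15] = 17, s[16] = 16, s[17] = 19, s[18] = 5, s[19] = 11, s[20] = 1, s[21] = 4, s[22] = 14, s[23] = 8, s[24] = 10, s[25] = 4, s[26] = 11, s[27] = 20, s[28] = 19, s[29] = 13, s[30] = 14, s[31] = 5, s[32] = 1, s[33] = 13, s[34] = 20, s[35] = 2, s[36] = 4, s[37] = 16, s[38] = 14, s[39] = 11, s[40] = 19, s[41] = 16, s[42] = 2, s[43] = 17, s[44] = 13, s[45] = 10, s[46] = 14, s[47] = 20, s[48] = 4, s[49] = 10.
Since (s[48], s[49]) = (s[0], s[1]) = (4, 10) (two consecutive terms determine the rest), the sequence is periodic with period 48.
So s[3272] = s[0 + ((3272-0) mod 48)] = s[8] = 13.

13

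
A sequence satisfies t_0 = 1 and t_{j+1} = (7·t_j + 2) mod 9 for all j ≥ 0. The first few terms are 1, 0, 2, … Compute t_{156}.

7

t_0 = 1, t_1 = 0, t_2 = 2, t_3 = 7, t_4 = 6, t_5 = 8, t_6 = 4, t_7 = 3, t_8 = 5, t_9 = 1.
The sequence repeats with period 9.
(156 - 0) mod 9 = 3, so t_{156} = t_3 = 7.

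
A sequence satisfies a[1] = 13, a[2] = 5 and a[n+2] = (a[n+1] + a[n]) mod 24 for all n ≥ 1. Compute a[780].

8

We have a[1] = 13; a[2] = 5; a[3] = 18; a[4] = 23; a[5] = 17; a[6] = 16; a[7] = 9; a[8] = 1; a[9] = 10; a[10] = 11; a[11] = 21; a[12] = 8; a[13] = 5; a[14] = 13; a[15] = 18; a[16] = 7; a[17] = 1; a[18] = 8; a[19] = 9; a[20] = 17; a[21] = 2; a[22] = 19; a[23] = 21; a[24] = 16; a[25] = 13; a[26] = 5.
The sequence repeats with period 24.
So a[780] = a[1 + ((780-1) mod 24)] = a[12] = 8.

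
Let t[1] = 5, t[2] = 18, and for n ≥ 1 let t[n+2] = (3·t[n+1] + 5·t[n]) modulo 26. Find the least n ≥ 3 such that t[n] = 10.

11

We have t[1] = 5; t[2] = 18; t[3] = 1; t[4] = 15; t[5] = 24; t[6] = 17; t[7] = 15; t[8] = 0; t[9] = 23; t[10] = 17; t[11] = 10; t[12] = 11; t[13] = 5; t[14] = 18.
The sequence repeats with period 12.
The value 10 first appears (with n ≥ 3) at t[11].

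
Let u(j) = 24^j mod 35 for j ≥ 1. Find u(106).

11

Listing terms: u(1) = 24,  u(2) = 16,  u(3) = 34,  u(4) = 11,  u(5) = 19,  u(6) = 1,  u(7) = 24.
Since u(7) = u(1) = 24, the sequence is periodic with period 6.
(106 - 1) mod 6 = 3, so u(106) = u(4) = 11.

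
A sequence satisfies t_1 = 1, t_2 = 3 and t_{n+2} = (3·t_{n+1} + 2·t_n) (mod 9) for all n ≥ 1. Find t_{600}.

Listing terms: t_1 = 1, t_2 = 3, t_3 = 2, t_4 = 3, t_5 = 4, t_6 = 0, t_7 = 8, t_8 = 6, t_9 = 7, t_{10} = 6, t_{11} = 5, t_{12} = 0, t_{13} = 1, t_{14} = 3.
Since (t_{13}, t_{14}) = (t_1, t_2) = (1, 3) (two consecutive terms determine the rest), the sequence is periodic with period 12.
So t_{600} = t_{1 + ((600-1) mod 12)} = t_{12} = 0.

0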